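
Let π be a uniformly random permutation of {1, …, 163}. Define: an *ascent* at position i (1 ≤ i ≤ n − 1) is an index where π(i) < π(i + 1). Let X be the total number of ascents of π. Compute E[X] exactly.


Write X = Σ X_I over i = 1, …, 162, with X_I the indicator of one ascent.
There are 162 indicators.
For each fixed i, the pair (π(i), π(i+1)) is a uniformly random ordered pair of distinct values from {1, …, 163}; by symmetry P[π(i) < π(i+1)] = 1/2.
By linearity: E[X] = 162 · (1/2) = (163 − 1) · (1/2) = 81 ≈ 81.0000.

E[X] = 81 = 81.0000.


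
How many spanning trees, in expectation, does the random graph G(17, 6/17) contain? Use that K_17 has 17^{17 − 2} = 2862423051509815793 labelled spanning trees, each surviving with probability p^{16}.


K_17 has 17^{17 − 2} = 2862423051509815793 labelled spanning trees.
For each such spanning tree H, let X_H = 1 if all 16 edges of H are present in G. Then P[X_H = 1] = p^{16} = (6/17)^{16} = 2821109907456/48661191875666868481.
By linearity of expectation: E[X] = Σ_H E[X_H] = 2862423051509815793 · p^{16} = 2862423051509815793 · 2821109907456/48661191875666868481 = 2821109907456/17.
Numerically: E[X] ≈ 1.66e+11.

E[X] = 2862423051509815793 · (6/17)^{16} = 2821109907456/17 ≈ 1.66e+11.


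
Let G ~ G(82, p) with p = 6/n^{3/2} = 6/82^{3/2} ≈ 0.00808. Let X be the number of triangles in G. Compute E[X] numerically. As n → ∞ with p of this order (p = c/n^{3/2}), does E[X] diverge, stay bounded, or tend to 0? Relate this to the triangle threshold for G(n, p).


Number of potential triangles: C(82, 3) = 88560.
Each occurs with probability p³ ≈ (0.00808)³ ≈ 5.27584e-07.
By linearity: E[X] = C(82, 3)·p³ ≈ 88560 · 5.27584e-07 ≈ 0.047.
Since α = 3/2 > 1, p = c/n^{3/2} = o(1/n) is below the triangle threshold p ~ 1/n. Asymptotically E[X] ~ (c³/6)·n^{3(1−α)} = (6³/6)·n^{-1.5} → 0, so by Markov's inequality G has no triangles w.h.p.

E[X] ≈ 0.047; in regime p = Θ(1/n^{3/2}) E[X] tends to 0 (below the triangle threshold p ~ 1/n).


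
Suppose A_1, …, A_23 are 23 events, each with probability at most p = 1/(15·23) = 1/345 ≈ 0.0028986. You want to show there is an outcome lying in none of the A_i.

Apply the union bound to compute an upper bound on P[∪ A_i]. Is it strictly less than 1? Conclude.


Union bound: P[∪_{i=1}^{23} A_i] ≤ Σ_i P[A_i] ≤ 23·p = 23·(1/345) = 1/15.
Numerically: 1/15 ≈ 0.0666667.
Is 1/15 < 1? YES.
Since P[∪ A_i] ≤ 1/15 < 1, the complement has P[∩ A_i^c] ≥ 1 − 1/15 = 14/15 > 0, so some outcome avoids every A_i.

23·p = 1/15 ≈ 0.0666667; existence CERTIFIED by the union bound.


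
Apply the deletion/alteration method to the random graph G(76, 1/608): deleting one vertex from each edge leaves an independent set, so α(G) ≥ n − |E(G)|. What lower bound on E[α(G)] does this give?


E[|E(G)|] = C(76, 2)·p = 2850 · (1/608) = 75/16.
E[α(G)] ≥ n − E[|E(G)|] = 76 − 75/16 = 1141/16.
Numerically: ≈ 71.3125.
(This is only a lower bound; the true E[α(G)] may be larger.)

E[α(G)] ≥ 1141/16 ≈ 71.3125.


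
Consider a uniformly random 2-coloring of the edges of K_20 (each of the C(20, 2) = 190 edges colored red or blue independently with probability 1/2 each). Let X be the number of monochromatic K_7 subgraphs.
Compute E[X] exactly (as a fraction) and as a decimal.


Let X = Σ_S X_S over the C(20, 7) = 77520 subsets S of size 7, where X_S = 1 if the K_7 on S is monochromatic.
For a fixed S, the K_7 on S has C(7, 2) = 21 edges. P[all 21 edges red] = (1/2)^21, and likewise for blue, so P[monochromatic] = 2·(1/2)^21 = 2^{1 − 21} = 1/1048576.
Summing: E[X] = C(20, 7) · 2^{1 − 21} = 77520 · 1/1048576 = 4845/65536.
Numerically: E[X] ≈ 0.0739.

E[X] = C(20,7)·2^(1−C(7,2)) = 4845/65536 ≈ 0.0739.


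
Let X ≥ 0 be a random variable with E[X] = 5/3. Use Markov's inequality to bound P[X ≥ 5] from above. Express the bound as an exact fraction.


μ = E[X] = 5/3, a = 5.
Markov: P[X ≥ 5] ≤ μ/a = (5/3)/5 = 1/3.
Numerically: ≈ 0.333.
(Since a = 5 > μ = 1.667, the bound 1/3 is < 1 and informative.)

P[X ≥ 5] ≤ 1/3 ≈ 0.333.


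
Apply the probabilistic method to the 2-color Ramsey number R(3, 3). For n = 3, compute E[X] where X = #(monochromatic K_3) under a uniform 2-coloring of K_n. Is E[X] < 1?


E[X] = C(3, 3) · 2^{1 − 3} = 1 · 2^{−2} = 1/4.
As a reduced fraction: E[X] = 1/4 ≈ 0.2500.
Is E[X] < 1? YES.
Since E[X] < 1, there exists a 2-coloring of K_{3} with no monochromatic K_3; hence R(3, 3) > 3.

E[X] = 1/4 ≈ 0.2500; E[X] < 1, so R(3, 3) > 3.


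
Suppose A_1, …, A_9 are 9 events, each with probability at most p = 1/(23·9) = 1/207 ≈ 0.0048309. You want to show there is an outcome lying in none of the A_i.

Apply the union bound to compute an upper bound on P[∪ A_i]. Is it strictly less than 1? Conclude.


Union bound: P[∪_{i=1}^{9} A_i] ≤ Σ_i P[A_i] ≤ 9·p = 9·(1/207) = 1/23.
Numerically: 1/23 ≈ 0.0434783.
Is 1/23 < 1? YES.
Since P[∪ A_i] ≤ 1/23 < 1, the complement has P[∩ A_i^c] ≥ 1 − 1/23 = 22/23 > 0, so some outcome avoids every A_i.

9·p = 1/23 ≈ 0.0434783; existence CERTIFIED by the union bound.


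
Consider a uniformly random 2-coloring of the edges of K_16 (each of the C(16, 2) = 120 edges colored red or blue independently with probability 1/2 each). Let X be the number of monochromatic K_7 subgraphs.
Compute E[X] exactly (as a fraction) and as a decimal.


Let X = Σ_S X_S over the C(16, 7) = 11440 subsets S of size 7, where X_S = 1 if the K_7 on S is monochromatic.
For a fixed S, the K_7 on S has C(7, 2) = 21 edges. P[all 21 edges red] = (1/2)^21, and likewise for blue, so P[monochromatic] = 2·(1/2)^21 = 2^{1 − 21} = 1/1048576.
By linearity of expectation: E[X] = C(16, 7) · 2^{1 − 21} = 11440 · 1/1048576 = 715/65536.
Numerically: E[X] ≈ 0.010910.

E[X] = C(16,7)·2^(1−C(7,2)) = 715/65536 ≈ 0.010910.


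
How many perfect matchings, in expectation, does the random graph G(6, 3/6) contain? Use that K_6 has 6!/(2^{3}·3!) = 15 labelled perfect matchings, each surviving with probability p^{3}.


K_6 has 6!/(2^{3}·3!) = 15 labelled perfect matchings.
For each such perfect matching H, let X_H = 1 if all 3 edges of H are present in G. Then P[X_H = 1] = p^{3} = (1/2)^{3} = 1/8.
By linearity: E[X] = Σ_H E[X_H] = 15 · p^{3} = 15 · 1/8 = 15/8.
Numerically: E[X] ≈ 1.875.

E[X] = 15 · (1/2)^{3} = 15/8 ≈ 1.875.


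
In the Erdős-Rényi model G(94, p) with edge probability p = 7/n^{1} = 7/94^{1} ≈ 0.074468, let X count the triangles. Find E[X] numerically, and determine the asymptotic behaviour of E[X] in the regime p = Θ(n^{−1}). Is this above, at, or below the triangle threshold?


Number of potential triangles: C(94, 3) = 134044.
Each occurs with probability p³ ≈ (0.074468)³ ≈ 4.1296245e-04.
By linearity: E[X] = C(94, 3)·p³ ≈ 134044 · 4.1296245e-04 ≈ 55.35514.
Here α = 1, so p = 7/n is exactly at the triangle threshold p ~ 1/n. Asymptotically E[X] → c³/6 = 7³/6 = 343/6 ≈ 57.16667, a bounded constant. In this regime the triangle count is asymptotically Poisson(c³/6).

E[X] ≈ 55.35514; in regime p = Θ(1/n^{1}) E[X] stays bounded (at the triangle threshold p ~ 1/n).


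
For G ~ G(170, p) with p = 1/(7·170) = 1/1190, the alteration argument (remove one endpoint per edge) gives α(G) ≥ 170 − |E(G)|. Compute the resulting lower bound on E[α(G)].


E[|E(G)|] = C(170, 2)·p = 14365 · (1/1190) = 169/14.
E[α(G)] ≥ n − E[|E(G)|] = 170 − 169/14 = 2211/14.
Numerically: ≈ 157.928571.
(This is only a lower bound; the true E[α(G)] may be larger.)

E[α(G)] ≥ 2211/14 ≈ 157.928571.


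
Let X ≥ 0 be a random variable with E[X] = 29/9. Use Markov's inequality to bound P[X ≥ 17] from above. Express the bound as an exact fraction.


μ = E[X] = 29/9, a = 17.
Markov: P[X ≥ 17] ≤ μ/a = (29/9)/17 = 29/153.
Numerically: ≈ 0.18954.
(Since a = 17 > μ = 3.22222, the bound 29/153 is < 1 and informative.)

P[X ≥ 17] ≤ 29/153 ≈ 0.18954.


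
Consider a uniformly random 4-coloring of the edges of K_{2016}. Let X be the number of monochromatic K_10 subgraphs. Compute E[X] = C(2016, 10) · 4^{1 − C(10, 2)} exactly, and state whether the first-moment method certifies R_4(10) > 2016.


E[X] = C(2016, 10) · 4^{1 − 45} = 298835995845288230309989008 · 4^{−44} = 298835995845288230309989008/309485009821345068724781056.
As a reduced fraction: E[X] = 18677249740330514394374313/19342813113834066795298816 ≈ 0.96559.
Is E[X] < 1? YES.
Since E[X] < 1, there exists a 4-coloring of K_{2016} with no monochromatic K_10; hence R_4(10) > 2016.

E[X] = 18677249740330514394374313/19342813113834066795298816 ≈ 0.96559; E[X] < 1, so R_4(10) > 2016.


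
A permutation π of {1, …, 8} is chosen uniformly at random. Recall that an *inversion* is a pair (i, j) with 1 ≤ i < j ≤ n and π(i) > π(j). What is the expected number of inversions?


Write X = Σ X_I over the C(8, 2) = 28 pairs i < j, with X_I the indicator of one inversion.
There are 28 indicators.
For each fixed pair i < j, the values π(i) and π(j) are two distinct elements of {1, …, 8} in uniformly random order; by symmetry P[π(i) > π(j)] = 1/2.
By linearity: E[X] = 28 · (1/2) = C(8, 2) · (1/2) = 28/2 = 14 ≈ 14.000.

E[X] = 14 = 14.000.


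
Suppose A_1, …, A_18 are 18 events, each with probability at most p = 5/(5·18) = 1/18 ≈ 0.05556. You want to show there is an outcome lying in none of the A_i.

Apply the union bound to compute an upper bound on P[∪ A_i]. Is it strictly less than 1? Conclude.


Union bound: P[∪_{i=1}^{18} A_i] ≤ Σ_i P[A_i] ≤ 18·p = 18·(1/18) = 1.
Numerically: 1 ≈ 1.00000.
Is 1 < 1? NO.
Since the bound 1 is ≥ 1, the union bound is uninformative here; it does NOT by itself certify existence.

18·p = 1 ≈ 1.00000; existence NOT certified by the union bound.


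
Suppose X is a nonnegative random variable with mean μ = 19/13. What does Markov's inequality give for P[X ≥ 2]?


μ = E[X] = 19/13, a = 2.
Markov: P[X ≥ 2] ≤ μ/a = (19/13)/2 = 19/26.
Numerically: ≈ 0.73077.
(Since a = 2 > μ = 1.46154, the bound 19/26 is < 1 and informative.)

P[X ≥ 2] ≤ 19/26 ≈ 0.73077.


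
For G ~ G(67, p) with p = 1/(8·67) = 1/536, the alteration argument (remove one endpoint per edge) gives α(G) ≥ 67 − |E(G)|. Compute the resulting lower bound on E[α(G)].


E[|E(G)|] = C(67, 2)·p = 2211 · (1/536) = 33/8.
E[α(G)] ≥ n − E[|E(G)|] = 67 − 33/8 = 503/8.
Numerically: ≈ 62.87500.
(This is only a lower bound; the true E[α(G)] may be larger.)

E[α(G)] ≥ 503/8 ≈ 62.87500.


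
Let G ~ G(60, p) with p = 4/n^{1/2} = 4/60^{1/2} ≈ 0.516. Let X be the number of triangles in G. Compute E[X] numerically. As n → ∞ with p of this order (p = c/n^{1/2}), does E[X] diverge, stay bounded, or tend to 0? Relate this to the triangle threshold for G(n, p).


Number of potential triangles: C(60, 3) = 34220.
Each occurs with probability p³ ≈ (0.516)³ ≈ 1.37706e-01.
By linearity: E[X] = C(60, 3)·p³ ≈ 34220 · 1.37706e-01 ≈ 4712.302.
Since α = 1/2 < 1, p = c/n^{1/2} ≫ 1/n is above the triangle threshold p ~ 1/n. Asymptotically E[X] ~ (c³/6)·n^{3(1−α)} = (4³/6)·n^{1.5} → ∞; triangles are abundant w.h.p.

E[X] ≈ 4712.302; in regime p = Θ(1/n^{1/2}) E[X] diverges (above the triangle threshold p ~ 1/n).


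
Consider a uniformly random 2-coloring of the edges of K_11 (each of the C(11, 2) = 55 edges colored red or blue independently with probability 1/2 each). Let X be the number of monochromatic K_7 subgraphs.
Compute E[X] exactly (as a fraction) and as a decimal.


Let X = Σ_S X_S over the C(11, 7) = 330 subsets S of size 7, where X_S = 1 if the K_7 on S is monochromatic.
For a fixed S, the K_7 on S has C(7, 2) = 21 edges. P[all 21 edges red] = (1/2)^21, and likewise for blue, so P[monochromatic] = 2·(1/2)^21 = 2^{1 − 21} = 1/1048576.
By linearity of expectation: E[X] = C(11, 7) · 2^{1 − 21} = 330 · 1/1048576 = 165/524288.
Numerically: E[X] ≈ 0.000.

E[X] = C(11,7)·2^(1−C(7,2)) = 165/524288 ≈ 0.000.


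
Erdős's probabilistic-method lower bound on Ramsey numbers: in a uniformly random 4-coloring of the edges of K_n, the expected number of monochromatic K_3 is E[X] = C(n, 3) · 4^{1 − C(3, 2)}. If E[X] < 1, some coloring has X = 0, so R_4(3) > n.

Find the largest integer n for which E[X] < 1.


We need C(n, 3) · 4^{1 − 3} < 1, i.e. C(n, 3) < 4^{3 − 1} = 16.
Check values of n near the boundary:
  n = 3: C(3, 3) = 1; 1 < 16? YES
  n = 4: C(4, 3) = 4; 4 < 16? YES
  n = 5: C(5, 3) = 10; 10 < 16? YES
  n = 6: C(6, 3) = 20; 20 < 16? NO
The largest n with C(n, 3) < 16 is n = 5 (where E[X] = 5/8 ≈ 0.6250000). Hence R_4(3) > 5, i.e. R_4(3) ≥ 6.

Largest n = 5; hence R_4(3) > 5.


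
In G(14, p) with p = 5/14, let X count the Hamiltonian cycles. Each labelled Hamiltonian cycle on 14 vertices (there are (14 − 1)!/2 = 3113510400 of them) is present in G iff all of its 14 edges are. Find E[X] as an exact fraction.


K_14 has (14 − 1)!/2 = 3113510400 labelled Hamiltonian cycles.
For each such Hamiltonian cycle H, let X_H = 1 if all 14 edges of H are present in G. Then P[X_H = 1] = p^{14} = (5/14)^{14} = 6103515625/11112006825558016.
By linearity of expectation: E[X] = Σ_H E[X_H] = 3113510400 · p^{14} = 3113510400 · 6103515625/11112006825558016 = 5302276611328125/3100448333024.
Numerically: E[X] ≈ 1.71e+03.

E[X] = 3113510400 · (5/14)^{14} = 5302276611328125/3100448333024 ≈ 1.71e+03.


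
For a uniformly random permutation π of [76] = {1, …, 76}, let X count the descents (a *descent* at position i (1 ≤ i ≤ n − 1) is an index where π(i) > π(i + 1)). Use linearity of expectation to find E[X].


Write X = Σ X_I over i = 1, …, 75, with X_I the indicator of one descent.
There are 75 indicators.
For each fixed i, the pair (π(i), π(i+1)) is a uniformly random ordered pair of distinct values from {1, …, 76}; by symmetry P[π(i) > π(i+1)] = 1/2.
By linearity: E[X] = 75 · (1/2) = (76 − 1) · (1/2) = 75/2 ≈ 37.500.

E[X] = 75/2 = 37.500.


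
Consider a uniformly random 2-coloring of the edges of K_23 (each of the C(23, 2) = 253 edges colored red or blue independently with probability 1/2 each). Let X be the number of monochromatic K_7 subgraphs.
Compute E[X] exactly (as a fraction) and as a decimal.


Let X = Σ_S X_S over the C(23, 7) = 245157 subsets S of size 7, where X_S = 1 if the K_7 on S is monochromatic.
For a fixed S, the K_7 on S has C(7, 2) = 21 edges. P[all 21 edges red] = (1/2)^21, and likewise for blue, so P[monochromatic] = 2·(1/2)^21 = 2^{1 − 21} = 1/1048576.
By linearity of expectation: E[X] = C(23, 7) · 2^{1 − 21} = 245157 · 1/1048576 = 245157/1048576.
Numerically: E[X] ≈ 0.233800.

E[X] = C(23,7)·2^(1−C(7,2)) = 245157/1048576 ≈ 0.233800.


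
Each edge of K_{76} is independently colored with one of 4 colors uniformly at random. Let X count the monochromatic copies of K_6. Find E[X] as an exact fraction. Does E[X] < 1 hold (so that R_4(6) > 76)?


E[X] = C(76, 6) · 4^{1 − 15} = 218618940 · 4^{−14} = 218618940/268435456.
As a reduced fraction: E[X] = 54654735/67108864 ≈ 0.8144190.
Is E[X] < 1? YES.
Since E[X] < 1, there exists a 4-coloring of K_{76} with no monochromatic K_6; hence R_4(6) > 76.

E[X] = 54654735/67108864 ≈ 0.8144190; E[X] < 1, so R_4(6) > 76.


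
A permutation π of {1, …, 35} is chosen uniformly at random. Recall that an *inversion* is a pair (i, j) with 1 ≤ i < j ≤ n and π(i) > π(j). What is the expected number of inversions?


Write X = Σ X_I over the C(35, 2) = 595 pairs i < j, with X_I the indicator of one inversion.
There are 595 indicators.
For each fixed pair i < j, the values π(i) and π(j) are two distinct elements of {1, …, 35} in uniformly random order; by symmetry P[π(i) > π(j)] = 1/2.
By linearity: E[X] = 595 · (1/2) = C(35, 2) · (1/2) = 595/2 = 595/2 ≈ 297.500.

E[X] = 595/2 = 297.500.


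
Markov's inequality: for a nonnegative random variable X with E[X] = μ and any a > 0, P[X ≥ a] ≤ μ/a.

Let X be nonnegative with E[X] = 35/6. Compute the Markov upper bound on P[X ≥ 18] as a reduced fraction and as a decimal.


μ = E[X] = 35/6, a = 18.
Markov: P[X ≥ 18] ≤ μ/a = (35/6)/18 = 35/108.
Numerically: ≈ 0.3241.
(Since a = 18 > μ = 5.8333, the bound 35/108 is < 1 and informative.)

P[X ≥ 18] ≤ 35/108 ≈ 0.3241.


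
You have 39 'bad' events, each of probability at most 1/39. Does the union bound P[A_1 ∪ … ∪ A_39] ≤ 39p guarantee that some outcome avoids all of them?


Union bound: P[∪_{i=1}^{39} A_i] ≤ Σ_i P[A_i] ≤ 39·p = 39·(1/39) = 1.
Numerically: 1 ≈ 1.00000.
Is 1 < 1? NO.
Since the bound 1 is ≥ 1, the union bound is uninformative here; it does NOT by itself certify existence.

39·p = 1 ≈ 1.00000; existence NOT certified by the union bound.


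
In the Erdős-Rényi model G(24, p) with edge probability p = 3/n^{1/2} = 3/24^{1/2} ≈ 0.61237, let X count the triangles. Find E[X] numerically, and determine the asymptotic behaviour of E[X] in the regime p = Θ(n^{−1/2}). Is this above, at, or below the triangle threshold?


Number of potential triangles: C(24, 3) = 2024.
Each occurs with probability p³ ≈ (0.61237)³ ≈ 2.2963966e-01.
By linearity: E[X] = C(24, 3)·p³ ≈ 2024 · 2.2963966e-01 ≈ 464.79068.
Since α = 1/2 < 1, p = c/n^{1/2} ≫ 1/n is above the triangle threshold p ~ 1/n. Asymptotically E[X] ~ (c³/6)·n^{3(1−α)} = (3³/6)·n^{1.5} → ∞; triangles are abundant w.h.p.

E[X] ≈ 464.79068; in regime p = Θ(1/n^{1/2}) E[X] diverges (above the triangle threshold p ~ 1/n).


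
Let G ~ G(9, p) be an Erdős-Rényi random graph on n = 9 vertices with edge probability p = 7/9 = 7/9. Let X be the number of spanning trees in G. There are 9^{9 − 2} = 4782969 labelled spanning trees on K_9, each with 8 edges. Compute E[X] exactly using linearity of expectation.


K_9 has 9^{9 − 2} = 4782969 labelled spanning trees.
For each such spanning tree H, let X_H = 1 if all 8 edges of H are present in G. Then P[X_H = 1] = p^{8} = (7/9)^{8} = 5764801/43046721.
By linearity: E[X] = Σ_H E[X_H] = 4782969 · p^{8} = 4782969 · 5764801/43046721 = 5764801/9.
Numerically: E[X] ≈ 640533.

E[X] = 4782969 · (7/9)^{8} = 5764801/9 ≈ 640533.


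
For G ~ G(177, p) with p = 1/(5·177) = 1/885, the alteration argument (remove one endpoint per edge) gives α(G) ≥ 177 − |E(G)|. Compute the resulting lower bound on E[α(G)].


E[|E(G)|] = C(177, 2)·p = 15576 · (1/885) = 88/5.
E[α(G)] ≥ n − E[|E(G)|] = 177 − 88/5 = 797/5.
Numerically: ≈ 159.400.
(This is only a lower bound; the true E[α(G)] may be larger.)

E[α(G)] ≥ 797/5 ≈ 159.400.


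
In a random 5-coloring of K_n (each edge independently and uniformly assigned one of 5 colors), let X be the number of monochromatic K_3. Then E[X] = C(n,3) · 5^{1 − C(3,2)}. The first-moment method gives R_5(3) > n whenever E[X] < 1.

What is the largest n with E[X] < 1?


We need C(n, 3) · 5^{1 − 3} < 1, i.e. C(n, 3) < 5^{3 − 1} = 25.
Check values of n near the boundary:
  n = 3: C(3, 3) = 1; 1 < 25? YES
  n = 4: C(4, 3) = 4; 4 < 25? YES
  n = 5: C(5, 3) = 10; 10 < 25? YES
  n = 6: C(6, 3) = 20; 20 < 25? YES
  n = 7: C(7, 3) = 35; 35 < 25? NO
The largest n with C(n, 3) < 25 is n = 6 (where E[X] = 4/5 ≈ 0.8000000). Hence R_5(3) > 6, i.e. R_5(3) ≥ 7.

Largest n = 6; hence R_5(3) > 6.


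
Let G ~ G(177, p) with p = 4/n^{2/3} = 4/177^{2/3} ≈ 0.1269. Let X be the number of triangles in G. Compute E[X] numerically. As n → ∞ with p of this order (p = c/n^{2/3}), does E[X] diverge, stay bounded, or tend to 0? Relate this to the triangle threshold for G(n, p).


Number of potential triangles: C(177, 3) = 908600.
Each occurs with probability p³ ≈ (0.1269)³ ≈ 2.042836e-03.
By linearity: E[X] = C(177, 3)·p³ ≈ 908600 · 2.042836e-03 ≈ 1856.1205.
Since α = 2/3 < 1, p = c/n^{2/3} ≫ 1/n is above the triangle threshold p ~ 1/n. Asymptotically E[X] ~ (c³/6)·n^{3(1−α)} = (4³/6)·n^{1} → ∞; triangles are abundant w.h.p.

E[X] ≈ 1856.1205; in regime p = Θ(1/n^{2/3}) E[X] diverges (above the triangle threshold p ~ 1/n).


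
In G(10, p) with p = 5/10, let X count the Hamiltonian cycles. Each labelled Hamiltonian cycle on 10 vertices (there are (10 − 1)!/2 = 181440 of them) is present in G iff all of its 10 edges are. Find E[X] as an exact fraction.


K_10 has (10 − 1)!/2 = 181440 labelled Hamiltonian cycles.
For each such Hamiltonian cycle H, let X_H = 1 if all 10 edges of H are present in G. Then P[X_H = 1] = p^{10} = (1/2)^{10} = 1/1024.
By linearity: E[X] = Σ_H E[X_H] = 181440 · p^{10} = 181440 · 1/1024 = 2835/16.
Numerically: E[X] ≈ 177.

E[X] = 181440 · (1/2)^{10} = 2835/16 ≈ 177.


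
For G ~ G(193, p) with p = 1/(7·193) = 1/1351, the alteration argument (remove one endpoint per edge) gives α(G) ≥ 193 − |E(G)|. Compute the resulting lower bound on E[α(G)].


E[|E(G)|] = C(193, 2)·p = 18528 · (1/1351) = 96/7.
E[α(G)] ≥ n − E[|E(G)|] = 193 − 96/7 = 1255/7.
Numerically: ≈ 179.286.
(This is only a lower bound; the true E[α(G)] may be larger.)

E[α(G)] ≥ 1255/7 ≈ 179.286.


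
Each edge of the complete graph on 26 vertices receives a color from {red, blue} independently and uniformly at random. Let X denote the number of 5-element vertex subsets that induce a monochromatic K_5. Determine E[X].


Let X = Σ_S X_S over the C(26, 5) = 65780 subsets S of size 5, where X_S = 1 if the K_5 on S is monochromatic.
For a fixed S, the K_5 on S has C(5, 2) = 10 edges. P[all 10 edges red] = (1/2)^10, and likewise for blue, so P[monochromatic] = 2·(1/2)^10 = 2^{1 − 10} = 1/512.
Summing: E[X] = C(26, 5) · 2^{1 − 10} = 65780 · 1/512 = 16445/128.
Numerically: E[X] ≈ 128.4766.

E[X] = C(26,5)·2^(1−C(5,2)) = 16445/128 ≈ 128.4766.


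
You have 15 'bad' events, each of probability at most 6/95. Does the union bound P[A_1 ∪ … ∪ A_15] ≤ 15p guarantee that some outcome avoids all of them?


Union bound: P[∪_{i=1}^{15} A_i] ≤ Σ_i P[A_i] ≤ 15·p = 15·(6/95) = 18/19.
Numerically: 18/19 ≈ 0.9474.
Is 18/19 < 1? YES.
Since P[∪ A_i] ≤ 18/19 < 1, the complement has P[∩ A_i^c] ≥ 1 − 18/19 = 1/19 > 0, so some outcome avoids every A_i.

15·p = 18/19 ≈ 0.9474; existence CERTIFIED by the union bound.


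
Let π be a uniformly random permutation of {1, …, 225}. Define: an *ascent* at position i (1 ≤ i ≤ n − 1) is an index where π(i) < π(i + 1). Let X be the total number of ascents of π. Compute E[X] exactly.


Write X = Σ X_I over i = 1, …, 224, with X_I the indicator of one ascent.
There are 224 indicators.
For each fixed i, the pair (π(i), π(i+1)) is a uniformly random ordered pair of distinct values from {1, …, 225}; by symmetry P[π(i) < π(i+1)] = 1/2.
By linearity: E[X] = 224 · (1/2) = (225 − 1) · (1/2) = 112 ≈ 112.0000.

E[X] = 112 = 112.0000.


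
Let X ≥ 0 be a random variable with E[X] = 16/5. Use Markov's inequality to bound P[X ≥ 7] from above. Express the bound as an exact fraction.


μ = E[X] = 16/5, a = 7.
Markov: P[X ≥ 7] ≤ μ/a = (16/5)/7 = 16/35.
Numerically: ≈ 0.457.
(Since a = 7 > μ = 3.200, the bound 16/35 is < 1 and informative.)

P[X ≥ 7] ≤ 16/35 ≈ 0.457.


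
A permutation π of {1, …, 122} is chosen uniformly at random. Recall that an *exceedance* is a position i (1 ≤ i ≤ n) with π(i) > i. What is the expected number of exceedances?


Write X = Σ_{i=1}^{122} X_i, where X_i = 1_{π(i) > i}.
For each fixed i, π(i) is uniform over {1, …, 122} (marginal of a uniform permutation), so P[π(i) > i] = (n − i)/n. Summing: Σ_{i=1}^{122} (n − i)/n = (0 + 1 + … + 121)/122 = 122(122 − 1)/(2·122) = (122 − 1)/2.
Hence E[X] = Σ_{i=1}^{122} (122 − i)/122 = 121/2 ≈ 60.500.

E[X] = 121/2 = 60.500.


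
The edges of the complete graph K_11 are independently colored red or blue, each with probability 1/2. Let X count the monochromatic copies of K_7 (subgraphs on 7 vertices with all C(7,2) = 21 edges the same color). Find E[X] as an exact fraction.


Let X = Σ_S X_S over the C(11, 7) = 330 subsets S of size 7, where X_S = 1 if the K_7 on S is monochromatic.
For a fixed S, the K_7 on S has C(7, 2) = 21 edges. P[all 21 edges red] = (1/2)^21, and likewise for blue, so P[monochromatic] = 2·(1/2)^21 = 2^{1 − 21} = 1/1048576.
Summing: E[X] = C(11, 7) · 2^{1 − 21} = 330 · 1/1048576 = 165/524288.
Numerically: E[X] ≈ 0.0003.

E[X] = C(11,7)·2^(1−C(7,2)) = 165/524288 ≈ 0.0003.


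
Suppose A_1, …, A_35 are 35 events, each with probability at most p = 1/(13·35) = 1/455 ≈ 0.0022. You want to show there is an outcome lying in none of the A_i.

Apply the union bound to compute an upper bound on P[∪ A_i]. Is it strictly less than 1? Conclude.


Union bound: P[∪_{i=1}^{35} A_i] ≤ Σ_i P[A_i] ≤ 35·p = 35·(1/455) = 1/13.
Numerically: 1/13 ≈ 0.0769.
Is 1/13 < 1? YES.
Since P[∪ A_i] ≤ 1/13 < 1, the complement has P[∩ A_i^c] ≥ 1 − 1/13 = 12/13 > 0, so some outcome avoids every A_i.

35·p = 1/13 ≈ 0.0769; existence CERTIFIED by the union bound.


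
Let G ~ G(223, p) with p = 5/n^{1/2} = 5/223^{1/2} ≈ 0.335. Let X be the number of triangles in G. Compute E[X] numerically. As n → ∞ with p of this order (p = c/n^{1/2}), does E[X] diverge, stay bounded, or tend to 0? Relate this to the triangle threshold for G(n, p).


Number of potential triangles: C(223, 3) = 1823471.
Each occurs with probability p³ ≈ (0.335)³ ≈ 3.75364e-02.
By linearity: E[X] = C(223, 3)·p³ ≈ 1823471 · 3.75364e-02 ≈ 68446.553.
Since α = 1/2 < 1, p = c/n^{1/2} ≫ 1/n is above the triangle threshold p ~ 1/n. Asymptotically E[X] ~ (c³/6)·n^{3(1−α)} = (5³/6)·n^{1.5} → ∞; triangles are abundant w.h.p.

E[X] ≈ 68446.553; in regime p = Θ(1/n^{1/2}) E[X] diverges (above the triangle threshold p ~ 1/n).


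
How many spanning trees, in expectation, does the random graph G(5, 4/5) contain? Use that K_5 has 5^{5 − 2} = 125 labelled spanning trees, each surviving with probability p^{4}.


K_5 has 5^{5 − 2} = 125 labelled spanning trees.
For each such spanning tree H, let X_H = 1 if all 4 edges of H are present in G. Then P[X_H = 1] = p^{4} = (4/5)^{4} = 256/625.
By linearity: E[X] = Σ_H E[X_H] = 125 · p^{4} = 125 · 256/625 = 256/5.
Numerically: E[X] ≈ 51.2.

E[X] = 125 · (4/5)^{4} = 256/5 ≈ 51.2.


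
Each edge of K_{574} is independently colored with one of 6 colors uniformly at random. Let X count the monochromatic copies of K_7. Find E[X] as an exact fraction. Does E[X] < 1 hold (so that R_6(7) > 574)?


E[X] = C(574, 7) · 6^{1 − 21} = 3926481655188664 · 6^{−20} = 3926481655188664/3656158440062976.
As a reduced fraction: E[X] = 490810206898583/457019805007872 ≈ 1.0739364.
Is E[X] < 1? NO.
Since E[X] ≥ 1, the first-moment bound is inconclusive at n = 574; it does NOT by itself certify R_6(7) > 574.

E[X] = 490810206898583/457019805007872 ≈ 1.0739364; E[X] ≥ 1; first-moment method inconclusive here.


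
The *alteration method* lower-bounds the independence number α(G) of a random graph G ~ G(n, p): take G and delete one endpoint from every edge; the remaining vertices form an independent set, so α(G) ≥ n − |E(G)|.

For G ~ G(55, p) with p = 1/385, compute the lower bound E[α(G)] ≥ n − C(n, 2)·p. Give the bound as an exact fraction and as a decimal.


E[|E(G)|] = C(55, 2)·p = 1485 · (1/385) = 27/7.
E[α(G)] ≥ n − E[|E(G)|] = 55 − 27/7 = 358/7.
Numerically: ≈ 51.143.
(This is only a lower bound; the true E[α(G)] may be larger.)

E[α(G)] ≥ 358/7 ≈ 51.143.


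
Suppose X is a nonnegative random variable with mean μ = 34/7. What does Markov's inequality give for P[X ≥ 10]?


μ = E[X] = 34/7, a = 10.
Markov: P[X ≥ 10] ≤ μ/a = (34/7)/10 = 17/35.
Numerically: ≈ 0.48571.
(Since a = 10 > μ = 4.85714, the bound 17/35 is < 1 and informative.)

P[X ≥ 10] ≤ 17/35 ≈ 0.48571.


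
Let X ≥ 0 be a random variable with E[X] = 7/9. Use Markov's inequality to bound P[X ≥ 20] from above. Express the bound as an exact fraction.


μ = E[X] = 7/9, a = 20.
Markov: P[X ≥ 20] ≤ μ/a = (7/9)/20 = 7/180.
Numerically: ≈ 0.0389.
(Since a = 20 > μ = 0.7778, the bound 7/180 is < 1 and informative.)

P[X ≥ 20] ≤ 7/180 ≈ 0.0389.


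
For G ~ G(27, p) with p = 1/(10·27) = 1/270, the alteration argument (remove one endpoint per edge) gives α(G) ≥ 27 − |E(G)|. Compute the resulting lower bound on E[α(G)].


E[|E(G)|] = C(27, 2)·p = 351 · (1/270) = 13/10.
E[α(G)] ≥ n − E[|E(G)|] = 27 − 13/10 = 257/10.
Numerically: ≈ 25.700000.
(This is only a lower bound; the true E[α(G)] may be larger.)

E[α(G)] ≥ 257/10 ≈ 25.700000.


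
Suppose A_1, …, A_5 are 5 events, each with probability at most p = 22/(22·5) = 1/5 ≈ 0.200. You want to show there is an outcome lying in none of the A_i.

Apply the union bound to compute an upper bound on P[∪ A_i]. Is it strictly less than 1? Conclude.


Union bound: P[∪_{i=1}^{5} A_i] ≤ Σ_i P[A_i] ≤ 5·p = 5·(1/5) = 1.
Numerically: 1 ≈ 1.000.
Is 1 < 1? NO.
Since the bound 1 is ≥ 1, the union bound is uninformative here; it does NOT by itself certify existence.

5·p = 1 ≈ 1.000; existence NOT certified by the union bound.


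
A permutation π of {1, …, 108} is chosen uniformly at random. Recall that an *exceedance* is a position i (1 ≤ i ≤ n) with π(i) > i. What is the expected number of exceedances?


Write X = Σ_{i=1}^{108} X_i, where X_i = 1_{π(i) > i}.
For each fixed i, π(i) is uniform over {1, …, 108} (marginal of a uniform permutation), so P[π(i) > i] = (n − i)/n. Summing: Σ_{i=1}^{108} (n − i)/n = (0 + 1 + … + 107)/108 = 108(108 − 1)/(2·108) = (108 − 1)/2.
Hence E[X] = Σ_{i=1}^{108} (108 − i)/108 = 107/2 ≈ 53.500.

E[X] = 107/2 = 53.500.


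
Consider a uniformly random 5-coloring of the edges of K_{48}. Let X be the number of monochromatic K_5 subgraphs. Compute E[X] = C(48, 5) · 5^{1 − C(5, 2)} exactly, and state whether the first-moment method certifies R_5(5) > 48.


E[X] = C(48, 5) · 5^{1 − 10} = 1712304 · 5^{−9} = 1712304/1953125.
As a reduced fraction: E[X] = 1712304/1953125 ≈ 0.87670.
Is E[X] < 1? YES.
Since E[X] < 1, there exists a 5-coloring of K_{48} with no monochromatic K_5; hence R_5(5) > 48.

E[X] = 1712304/1953125 ≈ 0.87670; E[X] < 1, so R_5(5) > 48.


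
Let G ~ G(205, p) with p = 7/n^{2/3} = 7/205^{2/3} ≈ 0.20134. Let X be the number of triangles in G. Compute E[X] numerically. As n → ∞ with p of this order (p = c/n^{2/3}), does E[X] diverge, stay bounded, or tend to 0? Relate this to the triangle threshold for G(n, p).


Number of potential triangles: C(205, 3) = 1414910.
Each occurs with probability p³ ≈ (0.20134)³ ≈ 8.1618084e-03.
By linearity: E[X] = C(205, 3)·p³ ≈ 1414910 · 8.1618084e-03 ≈ 11548.22439.
Since α = 2/3 < 1, p = c/n^{2/3} ≫ 1/n is above the triangle threshold p ~ 1/n. Asymptotically E[X] ~ (c³/6)·n^{3(1−α)} = (7³/6)·n^{1} → ∞; triangles are abundant w.h.p.

E[X] ≈ 11548.22439; in regime p = Θ(1/n^{2/3}) E[X] diverges (above the triangle threshold p ~ 1/n).


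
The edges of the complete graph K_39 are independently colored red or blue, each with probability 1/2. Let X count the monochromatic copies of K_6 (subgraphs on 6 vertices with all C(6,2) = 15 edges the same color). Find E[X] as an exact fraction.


Let X = Σ_S X_S over the C(39, 6) = 3262623 subsets S of size 6, where X_S = 1 if the K_6 on S is monochromatic.
For a fixed S, the K_6 on S has C(6, 2) = 15 edges. P[all 15 edges red] = (1/2)^15, and likewise for blue, so P[monochromatic] = 2·(1/2)^15 = 2^{1 − 15} = 1/16384.
By linearity of expectation: E[X] = C(39, 6) · 2^{1 − 15} = 3262623 · 1/16384 = 3262623/16384.
Numerically: E[X] ≈ 199.134705.

E[X] = C(39,6)·2^(1−C(6,2)) = 3262623/16384 ≈ 199.134705.


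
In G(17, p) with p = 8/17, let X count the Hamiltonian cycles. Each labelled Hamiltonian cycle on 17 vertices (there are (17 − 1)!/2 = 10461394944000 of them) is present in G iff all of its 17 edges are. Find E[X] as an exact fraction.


K_17 has (17 − 1)!/2 = 10461394944000 labelled Hamiltonian cycles.
For each such Hamiltonian cycle H, let X_H = 1 if all 17 edges of H are present in G. Then P[X_H = 1] = p^{17} = (8/17)^{17} = 2251799813685248/827240261886336764177.
By linearity: E[X] = Σ_H E[X_H] = 10461394944000 · p^{17} = 10461394944000 · 2251799813685248/827240261886336764177 = 23556967185786995434586112000/827240261886336764177.
Numerically: E[X] ≈ 2.848e+07.

E[X] = 10461394944000 · (8/17)^{17} = 23556967185786995434586112000/827240261886336764177 ≈ 2.848e+07.


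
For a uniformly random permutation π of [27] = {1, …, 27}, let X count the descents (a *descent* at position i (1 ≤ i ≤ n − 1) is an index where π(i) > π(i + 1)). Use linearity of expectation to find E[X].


Write X = Σ X_I over i = 1, …, 26, with X_I the indicator of one descent.
There are 26 indicators.
For each fixed i, the pair (π(i), π(i+1)) is a uniformly random ordered pair of distinct values from {1, …, 27}; by symmetry P[π(i) > π(i+1)] = 1/2.
By linearity: E[X] = 26 · (1/2) = (27 − 1) · (1/2) = 13 ≈ 13.000.

E[X] = 13 = 13.000.


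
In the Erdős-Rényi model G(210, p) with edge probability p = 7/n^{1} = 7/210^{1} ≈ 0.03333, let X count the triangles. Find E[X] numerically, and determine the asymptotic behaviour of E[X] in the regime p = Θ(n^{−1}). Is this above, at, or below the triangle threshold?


Number of potential triangles: C(210, 3) = 1521520.
Each occurs with probability p³ ≈ (0.03333)³ ≈ 3.703704e-05.
By linearity: E[X] = C(210, 3)·p³ ≈ 1521520 · 3.703704e-05 ≈ 56.3526.
Here α = 1, so p = 7/n is exactly at the triangle threshold p ~ 1/n. Asymptotically E[X] → c³/6 = 7³/6 = 343/6 ≈ 57.1667, a bounded constant. In this regime the triangle count is asymptotically Poisson(c³/6).

E[X] ≈ 56.3526; in regime p = Θ(1/n^{1}) E[X] stays bounded (at the triangle threshold p ~ 1/n).


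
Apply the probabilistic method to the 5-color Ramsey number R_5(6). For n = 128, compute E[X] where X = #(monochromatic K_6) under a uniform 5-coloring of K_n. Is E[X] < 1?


E[X] = C(128, 6) · 5^{1 − 15} = 5423611200 · 5^{−14} = 5423611200/6103515625.
As a reduced fraction: E[X] = 216944448/244140625 ≈ 0.889.
Is E[X] < 1? YES.
Since E[X] < 1, there exists a 5-coloring of K_{128} with no monochromatic K_6; hence R_5(6) > 128.

E[X] = 216944448/244140625 ≈ 0.889; E[X] < 1, so R_5(6) > 128.


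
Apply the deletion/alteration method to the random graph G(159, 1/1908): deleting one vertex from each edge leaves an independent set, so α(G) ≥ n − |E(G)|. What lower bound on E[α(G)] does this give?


E[|E(G)|] = C(159, 2)·p = 12561 · (1/1908) = 79/12.
E[α(G)] ≥ n − E[|E(G)|] = 159 − 79/12 = 1829/12.
Numerically: ≈ 152.41667.
(This is only a lower bound; the true E[α(G)] may be larger.)

E[α(G)] ≥ 1829/12 ≈ 152.41667.


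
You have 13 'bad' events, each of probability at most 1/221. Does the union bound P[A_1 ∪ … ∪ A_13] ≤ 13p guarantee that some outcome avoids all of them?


Union bound: P[∪_{i=1}^{13} A_i] ≤ Σ_i P[A_i] ≤ 13·p = 13·(1/221) = 1/17.
Numerically: 1/17 ≈ 0.0588.
Is 1/17 < 1? YES.
Since P[∪ A_i] ≤ 1/17 < 1, the complement has P[∩ A_i^c] ≥ 1 − 1/17 = 16/17 > 0, so some outcome avoids every A_i.

13·p = 1/17 ≈ 0.0588; existence CERTIFIED by the union bound.


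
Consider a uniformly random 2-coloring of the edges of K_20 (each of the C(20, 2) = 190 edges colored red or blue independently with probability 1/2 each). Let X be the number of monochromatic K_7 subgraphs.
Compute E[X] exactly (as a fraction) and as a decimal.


Let X = Σ_S X_S over the C(20, 7) = 77520 subsets S of size 7, where X_S = 1 if the K_7 on S is monochromatic.
For a fixed S, the K_7 on S has C(7, 2) = 21 edges. P[all 21 edges red] = (1/2)^21, and likewise for blue, so P[monochromatic] = 2·(1/2)^21 = 2^{1 − 21} = 1/1048576.
By linearity of expectation: E[X] = C(20, 7) · 2^{1 − 21} = 77520 · 1/1048576 = 4845/65536.
Numerically: E[X] ≈ 0.0739.

E[X] = C(20,7)·2^(1−C(7,2)) = 4845/65536 ≈ 0.0739.


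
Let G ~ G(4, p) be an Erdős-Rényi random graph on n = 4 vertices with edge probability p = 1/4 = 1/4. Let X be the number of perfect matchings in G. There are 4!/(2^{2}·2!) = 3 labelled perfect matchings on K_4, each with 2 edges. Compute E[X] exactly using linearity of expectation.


K_4 has 4!/(2^{2}·2!) = 3 labelled perfect matchings.
For each such perfect matching H, let X_H = 1 if all 2 edges of H are present in G. Then P[X_H = 1] = p^{2} = (1/4)^{2} = 1/16.
By linearity of expectation: E[X] = Σ_H E[X_H] = 3 · p^{2} = 3 · 1/16 = 3/16.
Numerically: E[X] ≈ 0.1875.

E[X] = 3 · (1/4)^{2} = 3/16 ≈ 0.1875.


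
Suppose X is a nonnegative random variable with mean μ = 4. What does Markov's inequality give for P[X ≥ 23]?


μ = E[X] = 4, a = 23.
Markov: P[X ≥ 23] ≤ μ/a = (4)/23 = 4/23.
Numerically: ≈ 0.173913.
(Since a = 23 > μ = 4.000000, the bound 4/23 is < 1 and informative.)

P[X ≥ 23] ≤ 4/23 ≈ 0.173913.


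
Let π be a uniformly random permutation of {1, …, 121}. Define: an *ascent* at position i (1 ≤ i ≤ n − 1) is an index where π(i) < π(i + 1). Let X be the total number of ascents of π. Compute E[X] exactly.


Write X = Σ X_I over i = 1, …, 120, with X_I the indicator of one ascent.
There are 120 indicators.
For each fixed i, the pair (π(i), π(i+1)) is a uniformly random ordered pair of distinct values from {1, …, 121}; by symmetry P[π(i) < π(i+1)] = 1/2.
By linearity: E[X] = 120 · (1/2) = (121 − 1) · (1/2) = 60 ≈ 60.00000.

E[X] = 60 = 60.00000.


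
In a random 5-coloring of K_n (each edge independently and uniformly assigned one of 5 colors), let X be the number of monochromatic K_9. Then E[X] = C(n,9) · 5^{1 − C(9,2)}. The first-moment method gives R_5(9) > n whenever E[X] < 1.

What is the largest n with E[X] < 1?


We need C(n, 9) · 5^{1 − 36} < 1, i.e. C(n, 9) < 5^{36 − 1} = 2910383045673370361328125.
Check values of n near the boundary:
  n = 2165: C(2165, 9) = 2832220612024886803272630; 2832220612024886803272630 < 2910383045673370361328125? YES
  n = 2166: C(2166, 9) = 2844037944203015677277940; 2844037944203015677277940 < 2910383045673370361328125? YES
  n = 2167: C(2167, 9) = 2855899084841489792706810; 2855899084841489792706810 < 2910383045673370361328125? YES
  n = 2168: C(2168, 9) = 2867804175977929537095120; 2867804175977929537095120 < 2910383045673370361328125? YES
  n = 2169: C(2169, 9) = 2879753360044504243499683; 2879753360044504243499683 < 2910383045673370361328125? YES
  n = 2170: C(2170, 9) = 2891746779868845075610510; 2891746779868845075610510 < 2910383045673370361328125? YES
  n = 2171: C(2171, 9) = 2903784578674959601827205; 2903784578674959601827205 < 2910383045673370361328125? YES
  n = 2172: C(2172, 9) = 2915866900084148060642020; 2915866900084148060642020 < 2910383045673370361328125? NO
The largest n with C(n, 9) < 2910383045673370361328125 is n = 2171 (where E[X] = 580756915734991920365441/582076609134674072265625 ≈ 0.9977328). Hence R_5(9) > 2171, i.e. R_5(9) ≥ 2172.

Largest n = 2171; hence R_5(9) > 2171.


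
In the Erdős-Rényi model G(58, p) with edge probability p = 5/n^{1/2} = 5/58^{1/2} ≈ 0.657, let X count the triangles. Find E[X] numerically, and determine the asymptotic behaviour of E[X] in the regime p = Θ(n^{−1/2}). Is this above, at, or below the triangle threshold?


Number of potential triangles: C(58, 3) = 30856.
Each occurs with probability p³ ≈ (0.657)³ ≈ 2.82988e-01.
By linearity: E[X] = C(58, 3)·p³ ≈ 30856 · 2.82988e-01 ≈ 8731.878.
Since α = 1/2 < 1, p = c/n^{1/2} ≫ 1/n is above the triangle threshold p ~ 1/n. Asymptotically E[X] ~ (c³/6)·n^{3(1−α)} = (5³/6)·n^{1.5} → ∞; triangles are abundant w.h.p.

E[X] ≈ 8731.878; in regime p = Θ(1/n^{1/2}) E[X] diverges (above the triangle threshold p ~ 1/n).
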